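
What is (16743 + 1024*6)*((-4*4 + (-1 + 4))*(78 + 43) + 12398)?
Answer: 247751775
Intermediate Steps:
(16743 + 1024*6)*((-4*4 + (-1 + 4))*(78 + 43) + 12398) = (16743 + 6144)*((-16 + 3)*121 + 12398) = 22887*(-13*121 + 12398) = 22887*(-1573 + 12398) = 22887*10825 = 247751775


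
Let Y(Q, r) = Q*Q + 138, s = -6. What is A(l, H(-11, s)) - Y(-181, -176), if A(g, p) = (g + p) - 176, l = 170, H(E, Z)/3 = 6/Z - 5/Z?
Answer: -65811/2 ≈ -32906.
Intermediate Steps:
H(E, Z) = 3/Z (H(E, Z) = 3*(6/Z - 5/Z) = 3/Z)
A(g, p) = -176 + g + p
Y(Q, r) = 138 + Q**2 (Y(Q, r) = Q**2 + 138 = 138 + Q**2)
A(l, H(-11, s)) - Y(-181, -176) = (-176 + 170 + 3/(-6)) - (138 + (-181)**2) = (-176 + 170 + 3*(-1/6)) - (138 + 32761) = (-176 + 170 - 1/2) - 1*32899 = -13/2 - 32899 = -65811/2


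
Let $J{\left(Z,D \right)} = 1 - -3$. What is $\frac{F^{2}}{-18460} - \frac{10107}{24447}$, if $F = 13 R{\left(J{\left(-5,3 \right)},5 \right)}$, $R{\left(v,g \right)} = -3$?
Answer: $- \frac{5737413}{11571580} \approx -0.49582$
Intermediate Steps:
$J{\left(Z,D \right)} = 4$ ($J{\left(Z,D \right)} = 1 + 3 = 4$)
$F = -39$ ($F = 13 \left(-3\right) = -39$)
$\frac{F^{2}}{-18460} - \frac{10107}{24447} = \frac{\left(-39\right)^{2}}{-18460} - \frac{10107}{24447} = 1521 \left(- \frac{1}{18460}\right) - \frac{3369}{8149} = - \frac{117}{1420} - \frac{3369}{8149} = - \frac{5737413}{11571580}$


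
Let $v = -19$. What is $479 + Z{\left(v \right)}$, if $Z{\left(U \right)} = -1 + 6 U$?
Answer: $364$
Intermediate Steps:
$479 + Z{\left(v \right)} = 479 + \left(-1 + 6 \left(-19\right)\right) = 479 - 115 = 364$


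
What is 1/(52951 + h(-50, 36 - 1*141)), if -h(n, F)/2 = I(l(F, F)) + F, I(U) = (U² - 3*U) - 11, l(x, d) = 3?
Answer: 1/53183 ≈ 1.8803e-5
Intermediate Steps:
I(U) = -11 + U² - 3*U
h(n, F) = 22 - 2*F (h(n, F) = -2*((-11 + 3² - 3*3) + F) = -2*((-11 + 9 - 9) + F) = -2*(-11 + F) = 22 - 2*F)
1/(52951 + h(-50, 36 - 1*141)) = 1/(52951 + (22 - 2*(36 - 1*141))) = 1/(52951 + (22 - 2*(36 - 141))) = 1/(52951 + (22 - 2*(-105))) = 1/(52951 + (22 + 210)) = 1/(52951 + 232) = 1/53183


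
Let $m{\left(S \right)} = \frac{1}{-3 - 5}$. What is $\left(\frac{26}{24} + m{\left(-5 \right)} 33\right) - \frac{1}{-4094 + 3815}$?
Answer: $- \frac{6781}{2232} \approx -3.0381$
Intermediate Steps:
$m{\left(S \right)} = - \frac{1}{8}$ ($m{\left(S \right)} = \frac{1}{-8} = - \frac{1}{8}$)
$\left(\frac{26}{24} + m{\left(-5 \right)} 33\right) - \frac{1}{-4094 + 3815} = \left(\frac{26}{24} - \frac{33}{8}\right) - \frac{1}{-4094 + 3815} = \left(26 \cdot \frac{1}{24} - \frac{33}{8}\right) - \frac{1}{-279} = \left(\frac{13}{12} - \frac{33}{8}\right) - - \frac{1}{279} = - \frac{73}{24} + \frac{1}{279} = - \frac{6781}{2232}$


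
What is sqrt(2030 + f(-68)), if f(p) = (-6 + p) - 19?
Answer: sqrt(1937) ≈ 44.011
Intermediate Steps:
f(p) = -25 + p
sqrt(2030 + f(-68)) = sqrt(2030 + (-25 - 68)) = sqrt(2030 - 93) = sqrt(1937)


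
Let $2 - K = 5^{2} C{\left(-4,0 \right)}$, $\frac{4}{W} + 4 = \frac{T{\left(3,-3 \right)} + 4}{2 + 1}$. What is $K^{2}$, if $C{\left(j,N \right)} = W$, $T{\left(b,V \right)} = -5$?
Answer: $\frac{106276}{169} \approx 628.85$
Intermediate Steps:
$W = - \frac{12}{13}$ ($W = \frac{4}{-4 + \frac{-5 + 4}{2 + 1}} = \frac{4}{-4 - \frac{1}{3}} = \frac{4}{- \frac{13}{3}} = 4 \left(- \frac{3}{13}\right) = - \frac{12}{13} \approx -0.92308$)
$C{\left(j,N \right)} = - \frac{12}{13}$
$K = \frac{326}{13}$ ($K = 2 - 5^{2} \left(- \frac{12}{13}\right) = 2 - 25 \left(- \frac{12}{13}\right) = 2 - - \frac{300}{13} = 2 + \frac{300}{13} = \frac{326}{13} \approx 25.077$)
$K^{2} = \left(\frac{326}{13}\right)^{2} = \frac{106276}{169}$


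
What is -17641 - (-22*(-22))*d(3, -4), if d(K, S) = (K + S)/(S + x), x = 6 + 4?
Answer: -52681/3 ≈ -17560.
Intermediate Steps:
x = 10
d(K, S) = (K + S)/(10 + S) (d(K, S) = (K + S)/(S + 10) = (K + S)/(10 + S))
-17641 - (-22*(-22))*d(3, -4) = -17641 - (-22*(-22))*(3 - 4)/(10 - 4) = -17641 - 484*-1/6 = -17641 - 484*(⅙)*(-1) = -17641 - 484*(-1)/6 = -17641 - 1*(-242/3) = -17641 + 242/3 = -52681/3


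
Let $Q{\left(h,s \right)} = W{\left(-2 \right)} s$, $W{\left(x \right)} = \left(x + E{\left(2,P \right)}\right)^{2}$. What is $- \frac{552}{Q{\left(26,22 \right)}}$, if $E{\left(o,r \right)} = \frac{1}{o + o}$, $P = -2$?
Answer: $- \frac{4416}{539} \approx -8.1929$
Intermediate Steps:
$E{\left(o,r \right)} = \frac{1}{2 o}$
$W{\left(x \right)} = \left(\frac{1}{4} + x\right)^{2}$ ($W{\left(x \right)} = \left(x + \frac{1}{2 \cdot 2}\right)^{2} = \left(x + \frac{1}{2} \cdot \frac{1}{2}\right)^{2} = \left(x + \frac{1}{4}\right)^{2} = \left(\frac{1}{4} + x\right)^{2}$)
$Q{\left(h,s \right)} = \frac{49 s}{16}$ ($Q{\left(h,s \right)} = \frac{\left(1 + 4 \left(-2\right)\right)^{2}}{16} s = \frac{\left(1 - 8\right)^{2}}{16} s = \frac{\left(-7\right)^{2}}{16} s = \frac{1}{16} \cdot 49 s = \frac{49 s}{16}$)
$- \frac{552}{Q{\left(26,22 \right)}} = - \frac{552}{\frac{49}{16} \cdot 22} = - \frac{552}{\frac{539}{8}} = \left(-552\right) \frac{8}{539} = - \frac{4416}{539}$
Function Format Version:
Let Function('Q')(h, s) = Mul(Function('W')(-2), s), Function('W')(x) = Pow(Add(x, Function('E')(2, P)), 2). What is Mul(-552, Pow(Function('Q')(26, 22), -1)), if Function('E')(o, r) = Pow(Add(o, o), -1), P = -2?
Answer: Rational(-4416, 539) ≈ -8.1929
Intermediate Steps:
Function('E')(o, r) = Mul(Rational(1, 2), Pow(o, -1)) (Function('E')(o, r) = Pow(Mul(2, o), -1) = Mul(Rational(1, 2), Pow(o, -1)))
Function('W')(x) = Pow(Add(Rational(1, 4), x), 2) (Function('W')(x) = Pow(Add(x, Mul(Rational(1, 2), Pow(2, -1))), 2) = Pow(Add(x, Mul(Rational(1, 2), Rational(1, 2))), 2) = Pow(Add(x, Rational(1, 4)), 2) = Pow(Add(Rational(1, 4), x), 2))
Function('Q')(h, s) = Mul(Rational(49, 16), s) (Function('Q')(h, s) = Mul(Mul(Rational(1, 16), Pow(Add(1, Mul(4, -2)), 2)), s) = Mul(Mul(Rational(1, 16), Pow(Add(1, -8), 2)), s) = Mul(Mul(Rational(1, 16), Pow(-7, 2)), s) = Mul(Mul(Rational(1, 16), 49), s) = Mul(Rational(49, 16), s))
Mul(-552, Pow(Function('Q')(26, 22), -1)) = Mul(-552, Pow(Mul(Rational(49, 16), 22), -1)) = Mul(-552, Pow(Rational(539, 8), -1)) = Mul(-552, Rational(8, 539)) = Rational(-4416, 539)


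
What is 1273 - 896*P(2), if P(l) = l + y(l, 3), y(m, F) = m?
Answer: -2311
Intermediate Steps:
P(l) = 2*l (P(l) = l + l = 2*l)
1273 - 896*P(2) = 1273 - 1792*2 = 1273 - 896*4 = 1273 - 3584 = -2311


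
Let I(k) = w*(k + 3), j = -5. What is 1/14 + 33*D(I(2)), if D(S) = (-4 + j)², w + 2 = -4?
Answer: 37423/14 ≈ 2673.1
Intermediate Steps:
w = -6 (w = -2 - 4 = -6)
I(k) = -18 - 6*k (I(k) = -6*(k + 3) = -6*(3 + k) = -18 - 6*k)
D(S) = 81 (D(S) = (-4 - 5)² = (-9)² = 81)
1/14 + 33*D(I(2)) = 1/14 + 33*81 = 1/14 + 2673 = 37423/14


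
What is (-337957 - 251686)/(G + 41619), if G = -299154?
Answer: 589643/257535 ≈ 2.2896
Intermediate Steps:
(-337957 - 251686)/(G + 41619) = (-337957 - 251686)/(-299154 + 41619) = -589643/(-257535) = -589643*(-1/257535) = 589643/257535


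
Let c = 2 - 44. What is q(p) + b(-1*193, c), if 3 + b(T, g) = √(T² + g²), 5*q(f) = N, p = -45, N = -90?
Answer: -21 + √39013 ≈ 176.52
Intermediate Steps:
c = -42
q(f) = -18 (q(f) = (⅕)*(-90) = -18)
b(T, g) = -3 + √(T² + g²)
q(p) + b(-1*193, c) = -18 + (-3 + √((-1*193)² + (-42)²)) = -18 + (-3 + √((-193)² + 1764)) = -18 + (-3 + √(37249 + 1764)) = -18 + (-3 + √39013) = -21 + √39013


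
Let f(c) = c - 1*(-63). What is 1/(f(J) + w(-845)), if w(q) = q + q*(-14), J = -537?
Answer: 1/10511 ≈ 9.5138e-5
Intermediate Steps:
f(c) = 63 + c (f(c) = c + 63 = 63 + c)
w(q) = -13*q (w(q) = q - 14*q = -13*q)
1/(f(J) + w(-845)) = 1/((63 - 537) - 13*(-845)) = 1/(-474 + 10985) = 1/10511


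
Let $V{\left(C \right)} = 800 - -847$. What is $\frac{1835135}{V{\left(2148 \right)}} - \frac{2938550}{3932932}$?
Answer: $\frac{3606310686985}{3238769502} \approx 1113.5$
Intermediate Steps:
$V{\left(C \right)} = 1647$ ($V{\left(C \right)} = 800 + 847 = 1647$)
$\frac{1835135}{V{\left(2148 \right)}} - \frac{2938550}{3932932} = \frac{1835135}{1647} - \frac{2938550}{3932932} = 1835135 \cdot \frac{1}{1647} - \frac{1469275}{1966466} = \frac{1835135}{1647} - \frac{1469275}{1966466} = \frac{3606310686985}{3238769502}$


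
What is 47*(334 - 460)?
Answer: -5922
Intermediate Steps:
47*(334 - 460) = 47*(-126) = -5922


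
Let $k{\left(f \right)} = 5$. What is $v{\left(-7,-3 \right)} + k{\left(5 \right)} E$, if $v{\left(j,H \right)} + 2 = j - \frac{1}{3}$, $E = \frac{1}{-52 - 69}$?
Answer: $- \frac{3403}{363} \approx -9.3746$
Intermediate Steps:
$E = - \frac{1}{121}$ ($E = \frac{1}{-121} = - \frac{1}{121} \approx -0.0082645$)
$v{\left(j,H \right)} = - \frac{7}{3} + j$ ($v{\left(j,H \right)} = -2 + \left(j - \frac{1}{3}\right) = -2 + \left(- \frac{1}{3} + j\right) = - \frac{7}{3} + j$)
$v{\left(-7,-3 \right)} + k{\left(5 \right)} E = \left(- \frac{7}{3} - 7\right) + 5 \left(- \frac{1}{121}\right) = - \frac{28}{3} - \frac{5}{121} = - \frac{3403}{363}$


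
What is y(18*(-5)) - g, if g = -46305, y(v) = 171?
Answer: 46476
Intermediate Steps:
y(18*(-5)) - g = 171 - 1*(-46305) = 171 + 46305 = 46476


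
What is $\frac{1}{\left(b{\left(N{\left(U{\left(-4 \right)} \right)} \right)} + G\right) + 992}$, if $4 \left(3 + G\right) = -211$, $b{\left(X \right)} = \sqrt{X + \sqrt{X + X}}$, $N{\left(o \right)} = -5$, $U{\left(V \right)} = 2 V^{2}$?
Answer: $\frac{1}{\frac{3745}{4} + \sqrt{-5 + i \sqrt{10}}} \approx 0.0010673 - 2.661 \cdot 10^{-6} i$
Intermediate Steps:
$b{\left(X \right)} = \sqrt{X + \sqrt{2} \sqrt{X}}$ ($b{\left(X \right)} = \sqrt{X + \sqrt{2 X}} = \sqrt{X + \sqrt{2} \sqrt{X}}$)
$G = - \frac{223}{4}$ ($G = -3 + \frac{1}{4} \left(-211\right) = -3 - \frac{211}{4} = - \frac{223}{4} \approx -55.75$)
$\frac{1}{\left(b{\left(N{\left(U{\left(-4 \right)} \right)} \right)} + G\right) + 992} = \frac{1}{\left(\sqrt{-5 + \sqrt{2} \sqrt{-5}} - \frac{223}{4}\right) + 992} = \frac{1}{\left(\sqrt{-5 + \sqrt{2} i \sqrt{5}} - \frac{223}{4}\right) + 992} = \frac{1}{\left(\sqrt{-5 + i \sqrt{10}} - \frac{223}{4}\right) + 992} = \frac{1}{\left(- \frac{223}{4} + \sqrt{-5 + i \sqrt{10}}\right) + 992} = \frac{1}{\frac{3745}{4} + \sqrt{-5 + i \sqrt{10}}}$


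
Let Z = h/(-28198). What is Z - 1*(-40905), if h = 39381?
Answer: 1153399809/28198 ≈ 40904.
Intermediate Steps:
Z = -39381/28198 (Z = 39381/(-28198) = 39381*(-1/28198) = -39381/28198 ≈ -1.3966)
Z - 1*(-40905) = -39381/28198 - 1*(-40905) = -39381/28198 + 40905 = 1153399809/28198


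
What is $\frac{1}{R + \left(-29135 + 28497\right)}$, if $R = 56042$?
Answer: $\frac{1}{55404} \approx 1.8049 \cdot 10^{-5}$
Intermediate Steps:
$\frac{1}{R + \left(-29135 + 28497\right)} = \frac{1}{56042 + \left(-29135 + 28497\right)} = \frac{1}{56042 - 638} = \frac{1}{55404}$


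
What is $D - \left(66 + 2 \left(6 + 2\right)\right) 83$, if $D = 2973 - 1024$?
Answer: $-4857$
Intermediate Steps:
$D = 1949$ ($D = 2973 + \left(-3565 + 2541\right) = 2973 - 1024 = 1949$)
$D - \left(66 + 2 \left(6 + 2\right)\right) 83 = 1949 - \left(66 + 2 \left(6 + 2\right)\right) 83 = 1949 - \left(66 + 2 \cdot 8\right) 83 = 1949 - \left(66 + 16\right) 83 = 1949 - 82 \cdot 83 = 1949 - 6806 = -4857$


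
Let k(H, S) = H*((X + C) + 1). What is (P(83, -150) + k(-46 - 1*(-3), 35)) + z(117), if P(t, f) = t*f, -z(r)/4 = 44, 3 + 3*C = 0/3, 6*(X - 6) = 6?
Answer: -12927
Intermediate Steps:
X = 7 (X = 6 + (⅙)*6 = 6 + 1 = 7)
C = -1 (C = -1 + (0/3)/3 = -1 + (0*(⅓))/3 = -1 + (⅓)*0 = -1 + 0 = -1)
k(H, S) = 7*H (k(H, S) = H*((7 - 1) + 1) = H*(6 + 1) = H*7 = 7*H)
z(r) = -176 (z(r) = -4*44 = -176)
P(t, f) = f*t
(P(83, -150) + k(-46 - 1*(-3), 35)) + z(117) = (-150*83 + 7*(-46 - 1*(-3))) - 176 = (-12450 + 7*(-46 + 3)) - 176 = (-12450 + 7*(-43)) - 176 = (-12450 - 301) - 176 = -12751 - 176 = -12927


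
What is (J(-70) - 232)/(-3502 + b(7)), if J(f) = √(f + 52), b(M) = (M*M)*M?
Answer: 232/3159 - I*√2/1053 ≈ 0.073441 - 0.001343*I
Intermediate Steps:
b(M) = M³ (b(M) = M²*M = M³)
J(f) = √(52 + f)
(J(-70) - 232)/(-3502 + b(7)) = (√(52 - 70) - 232)/(-3502 + 7³) = (√(-18) - 232)/(-3502 + 343) = (3*I*√2 - 232)/(-3159) = (-232 + 3*I*√2)*(-1/3159) = 232/3159 - I*√2/1053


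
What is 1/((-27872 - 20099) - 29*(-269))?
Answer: -1/40170 ≈ -2.4894e-5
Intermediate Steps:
1/((-27872 - 20099) - 29*(-269)) = 1/(-47971 + 7801) = 1/(-40170) = -1/40170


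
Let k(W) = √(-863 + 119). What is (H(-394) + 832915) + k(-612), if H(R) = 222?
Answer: 833137 + 2*I*√186 ≈ 8.3314e+5 + 27.276*I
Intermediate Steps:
k(W) = 2*I*√186 (k(W) = √(-744) = 2*I*√186)
(H(-394) + 832915) + k(-612) = (222 + 832915) + 2*I*√186 = 833137 + 2*I*√186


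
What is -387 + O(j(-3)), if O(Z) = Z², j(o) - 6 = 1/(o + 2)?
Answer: -362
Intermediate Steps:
j(o) = 6 + 1/(2 + o) (j(o) = 6 + 1/(o + 2) = 6 + 1/(2 + o))
-387 + O(j(-3)) = -387 + ((13 + 6*(-3))/(2 - 3))² = -387 + ((13 - 18)/(-1))² = -387 + (-1*(-5))² = -387 + 5² = -387 + 25 = -362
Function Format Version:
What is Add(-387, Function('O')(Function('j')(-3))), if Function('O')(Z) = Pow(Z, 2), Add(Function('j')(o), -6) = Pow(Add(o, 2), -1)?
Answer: -362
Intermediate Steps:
Function('j')(o) = Add(6, Pow(Add(2, o), -1)) (Function('j')(o) = Add(6, Pow(Add(o, 2), -1)) = Add(6, Pow(Add(2, o), -1)))
Add(-387, Function('O')(Function('j')(-3))) = Add(-387, Pow(Mul(Pow(Add(2, -3), -1), Add(13, Mul(6, -3))), 2)) = Add(-387, Pow(Mul(Pow(-1, -1), Add(13, -18)), 2)) = Add(-387, Pow(Mul(-1, -5), 2)) = Add(-387, Pow(5, 2)) = Add(-387, 25) = -362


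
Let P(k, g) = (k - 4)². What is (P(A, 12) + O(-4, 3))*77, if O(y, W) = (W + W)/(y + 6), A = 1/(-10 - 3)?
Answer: 255332/169 ≈ 1510.8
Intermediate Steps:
A = -1/13 (A = 1/(-13) = -1/13 ≈ -0.076923)
P(k, g) = (-4 + k)²
O(y, W) = 2*W/(6 + y) (O(y, W) = (2*W)/(6 + y) = 2*W/(6 + y))
(P(A, 12) + O(-4, 3))*77 = ((-4 - 1/13)² + 2*3/(6 - 4))*77 = ((-53/13)² + 2*3/2)*77 = (2809/169 + 2*3*(½))*77 = (2809/169 + 3)*77 = (3316/169)*77 = 255332/169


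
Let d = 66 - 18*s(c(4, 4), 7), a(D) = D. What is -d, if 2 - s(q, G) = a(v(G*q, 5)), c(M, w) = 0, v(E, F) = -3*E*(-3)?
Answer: -30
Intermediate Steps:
v(E, F) = 9*E
s(q, G) = 2 - 9*G*q
d = 30 (d = 66 - 18*(2 - 9*7*0) = 66 - 18*(2 + 0) = 66 - 18*2 = 66 - 36 = 30)
-d = -1*30 = -30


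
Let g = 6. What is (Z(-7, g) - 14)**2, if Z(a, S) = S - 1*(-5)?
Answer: 9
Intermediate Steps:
Z(a, S) = 5 + S (Z(a, S) = S + 5 = 5 + S)
(Z(-7, g) - 14)**2 = ((5 + 6) - 14)**2 = (11 - 14)**2 = (-3)**2 = 9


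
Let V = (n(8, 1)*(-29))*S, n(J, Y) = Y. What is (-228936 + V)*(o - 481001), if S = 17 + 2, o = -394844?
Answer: 200995041515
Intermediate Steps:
S = 19
V = -551 (V = (1*(-29))*19 = -29*19 = -551)
(-228936 + V)*(o - 481001) = (-228936 - 551)*(-394844 - 481001) = -229487*(-875845) = 200995041515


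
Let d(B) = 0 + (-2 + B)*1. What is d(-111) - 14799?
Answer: -14912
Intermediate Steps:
d(B) = -2 + B (d(B) = 0 + (-2 + B) = -2 + B)
d(-111) - 14799 = (-2 - 111) - 14799 = -113 - 14799 = -14912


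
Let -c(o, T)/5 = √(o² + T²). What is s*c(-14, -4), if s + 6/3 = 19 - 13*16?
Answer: 1910*√53 ≈ 13905.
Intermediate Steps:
s = -191 (s = -2 + (19 - 13*16) = -2 + (19 - 208) = -2 - 189 = -191)
c(o, T) = -5*√(T² + o²) (c(o, T) = -5*√(o² + T²) = -5*√(T² + o²))
s*c(-14, -4) = -(-955)*√((-4)² + (-14)²) = -(-955)*√(16 + 196) = -(-955)*√212 = -(-955)*2*√53 = -(-1910)*√53 = 1910*√53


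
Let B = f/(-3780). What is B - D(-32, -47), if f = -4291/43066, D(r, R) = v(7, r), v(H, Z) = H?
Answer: -162788867/23255640 ≈ -7.0000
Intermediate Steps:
D(r, R) = 7
f = -4291/43066 (f = -4291*1/43066 = -4291/43066 ≈ -0.099638)
B = 613/23255640 (B = -4291/43066/(-3780) = -4291/43066*(-1/3780) = 613/23255640 ≈ 2.6359e-5)
B - D(-32, -47) = 613/23255640 - 1*7 = 613/23255640 - 7 = -162788867/23255640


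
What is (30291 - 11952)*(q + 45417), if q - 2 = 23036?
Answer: 1255396245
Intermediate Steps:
q = 23038 (q = 2 + 23036 = 23038)
(30291 - 11952)*(q + 45417) = (30291 - 11952)*(23038 + 45417) = 18339*68455 = 1255396245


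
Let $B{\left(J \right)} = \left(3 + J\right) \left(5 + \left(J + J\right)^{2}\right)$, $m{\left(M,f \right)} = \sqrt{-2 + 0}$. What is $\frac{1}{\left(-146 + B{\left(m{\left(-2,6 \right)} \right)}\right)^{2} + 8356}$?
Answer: $- \frac{i}{- 32363 i + 930 \sqrt{2}} \approx 3.0849 \cdot 10^{-5} - 1.2537 \cdot 10^{-6} i$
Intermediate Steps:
$m{\left(M,f \right)} = i \sqrt{2}$ ($m{\left(M,f \right)} = \sqrt{-2} = i \sqrt{2}$)
$B{\left(J \right)} = \left(3 + J\right) \left(5 + 4 J^{2}\right)$ ($B{\left(J \right)} = \left(3 + J\right) \left(5 + \left(2 J\right)^{2}\right) = \left(3 + J\right) \left(5 + 4 J^{2}\right)$)
$\frac{1}{\left(-146 + B{\left(m{\left(-2,6 \right)} \right)}\right)^{2} + 8356} = \frac{1}{\left(-146 + \left(15 + 4 \left(i \sqrt{2}\right)^{3} + 5 i \sqrt{2} + 12 \left(i \sqrt{2}\right)^{2}\right)\right)^{2} + 8356} = \frac{1}{\left(-146 + \left(15 + 4 \left(- 2 i \sqrt{2}\right) + 5 i \sqrt{2} + 12 \left(-2\right)\right)\right)^{2} + 8356} = \frac{1}{\left(-146 + \left(15 - 8 i \sqrt{2} + 5 i \sqrt{2} - 24\right)\right)^{2} + 8356} = \frac{1}{\left(-146 - \left(9 + 3 i \sqrt{2}\right)\right)^{2} + 8356} = \frac{1}{\left(-155 - 3 i \sqrt{2}\right)^{2} + 8356} = \frac{1}{8356 + \left(-155 - 3 i \sqrt{2}\right)^{2}}$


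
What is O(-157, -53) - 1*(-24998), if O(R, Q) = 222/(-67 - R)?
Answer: 375007/15 ≈ 25000.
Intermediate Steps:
O(-157, -53) - 1*(-24998) = -222/(67 - 157) - 1*(-24998) = -222/(-90) + 24998 = -222*(-1/90) + 24998 = 37/15 + 24998 = 375007/15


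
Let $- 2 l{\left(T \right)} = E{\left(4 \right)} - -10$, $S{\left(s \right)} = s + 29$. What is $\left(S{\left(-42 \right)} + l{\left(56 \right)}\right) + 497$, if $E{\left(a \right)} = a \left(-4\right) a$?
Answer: $511$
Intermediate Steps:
$E{\left(a \right)} = - 4 a^{2}$ ($E{\left(a \right)} = - 4 a a = - 4 a^{2}$)
$S{\left(s \right)} = 29 + s$
$l{\left(T \right)} = 27$ ($l{\left(T \right)} = - \frac{- 4 \cdot 4^{2} - -10}{2} = - \frac{\left(-4\right) 16 + 10}{2} = - \frac{-64 + 10}{2} = \left(- \frac{1}{2}\right) \left(-54\right) = 27$)
$\left(S{\left(-42 \right)} + l{\left(56 \right)}\right) + 497 = \left(\left(29 - 42\right) + 27\right) + 497 = \left(-13 + 27\right) + 497 = 14 + 497 = 511$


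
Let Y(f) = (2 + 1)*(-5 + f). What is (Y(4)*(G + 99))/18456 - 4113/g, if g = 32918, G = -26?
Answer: -13853095/101255768 ≈ -0.13681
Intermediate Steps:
Y(f) = -15 + 3*f (Y(f) = 3*(-5 + f) = -15 + 3*f)
(Y(4)*(G + 99))/18456 - 4113/g = ((-15 + 3*4)*(-26 + 99))/18456 - 4113/32918 = ((-15 + 12)*73)*(1/18456) - 4113*1/32918 = -3*73*(1/18456) - 4113/32918 = -219*1/18456 - 4113/32918 = -73/6152 - 4113/32918 = -13853095/101255768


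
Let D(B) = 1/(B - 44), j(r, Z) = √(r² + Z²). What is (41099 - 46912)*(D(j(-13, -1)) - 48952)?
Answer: 251264820694/883 + 5813*√170/1766 ≈ 2.8456e+8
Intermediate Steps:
j(r, Z) = √(Z² + r²)
D(B) = 1/(-44 + B)
(41099 - 46912)*(D(j(-13, -1)) - 48952) = (41099 - 46912)*(1/(-44 + √((-1)² + (-13)²)) - 48952) = -5813*(1/(-44 + √(1 + 169)) - 48952) = -5813*(1/(-44 + √170) - 48952) = -5813*(-48952 + 1/(-44 + √170)) = 284557976 - 5813/(-44 + √170)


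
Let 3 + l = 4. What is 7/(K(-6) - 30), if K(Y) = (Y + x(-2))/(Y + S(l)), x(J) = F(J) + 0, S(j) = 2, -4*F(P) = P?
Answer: -56/229 ≈ -0.24454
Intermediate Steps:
l = 1 (l = -3 + 4 = 1)
F(P) = -P/4
x(J) = -J/4 (x(J) = -J/4 + 0 = -J/4)
K(Y) = (½ + Y)/(2 + Y) (K(Y) = (Y - ¼*(-2))/(Y + 2) = (Y + ½)/(2 + Y) = (½ + Y)/(2 + Y))
7/(K(-6) - 30) = 7/((½ - 6)/(2 - 6) - 30) = 7/(-11/2/(-4) - 30) = 7/(-¼*(-11/2) - 30) = 7/(11/8 - 30) = 7/(-229/8) = 7*(-8/229) = -56/229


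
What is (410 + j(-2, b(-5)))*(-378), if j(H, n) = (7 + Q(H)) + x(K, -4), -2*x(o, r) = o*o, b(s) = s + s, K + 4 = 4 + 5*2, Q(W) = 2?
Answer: -139482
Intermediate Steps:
K = 10 (K = -4 + (4 + 5*2) = -4 + (4 + 10) = -4 + 14 = 10)
b(s) = 2*s
x(o, r) = -o**2/2 (x(o, r) = -o*o/2 = -o**2/2)
j(H, n) = -41 (j(H, n) = (7 + 2) - 1/2*10**2 = 9 - 1/2*100 = 9 - 50 = -41)
(410 + j(-2, b(-5)))*(-378) = (410 - 41)*(-378) = 369*(-378) = -139482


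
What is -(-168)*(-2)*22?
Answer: -7392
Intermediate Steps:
-(-168)*(-2)*22 = -24*14*22 = -336*22 = -7392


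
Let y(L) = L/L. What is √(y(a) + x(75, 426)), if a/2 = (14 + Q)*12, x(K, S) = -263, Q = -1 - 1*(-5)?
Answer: I*√262 ≈ 16.186*I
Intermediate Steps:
Q = 4 (Q = -1 + 5 = 4)
a = 432 (a = 2*((14 + 4)*12) = 2*(18*12) = 2*216 = 432)
y(L) = 1
√(y(a) + x(75, 426)) = √(1 - 263) = √(-262) = I*√262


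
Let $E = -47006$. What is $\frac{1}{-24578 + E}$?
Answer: $- \frac{1}{71584} \approx -1.397 \cdot 10^{-5}$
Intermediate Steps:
$\frac{1}{-24578 + E} = \frac{1}{-24578 - 47006} = \frac{1}{-71584} = - \frac{1}{71584}$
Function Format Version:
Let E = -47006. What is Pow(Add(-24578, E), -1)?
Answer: Rational(-1, 71584) ≈ -1.3970e-5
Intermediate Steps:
Pow(Add(-24578, E), -1) = Pow(Add(-24578, -47006), -1) = Pow(-71584, -1) = Rational(-1, 71584)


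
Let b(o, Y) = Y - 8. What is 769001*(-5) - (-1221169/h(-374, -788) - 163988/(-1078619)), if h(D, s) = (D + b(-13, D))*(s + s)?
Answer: -4941318923613877237/1285127079264 ≈ -3.8450e+6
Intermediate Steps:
b(o, Y) = -8 + Y
h(D, s) = 2*s*(-8 + 2*D) (h(D, s) = (D + (-8 + D))*(s + s) = (-8 + 2*D)*(2*s) = 2*s*(-8 + 2*D))
769001*(-5) - (-1221169/h(-374, -788) - 163988/(-1078619)) = 769001*(-5) - (-1221169*(-1/(3152*(-4 - 374))) - 163988/(-1078619)) = -3845005 - (-1221169/(4*(-788)*(-378)) - 163988*(-1/1078619)) = -3845005 - (-1221169/1191456 + 163988/1078619) = -3845005 - 1*(-1121791599083/1285127079264) = -3845005 + 1121791599083/1285127079264 = -4941318923613877237/1285127079264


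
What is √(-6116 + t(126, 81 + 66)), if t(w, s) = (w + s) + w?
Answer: I*√5717 ≈ 75.611*I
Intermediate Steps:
t(w, s) = s + 2*w (t(w, s) = (s + w) + w = s + 2*w)
√(-6116 + t(126, 81 + 66)) = √(-6116 + ((81 + 66) + 2*126)) = √(-6116 + (147 + 252)) = √(-6116 + 399) = √(-5717) = I*√5717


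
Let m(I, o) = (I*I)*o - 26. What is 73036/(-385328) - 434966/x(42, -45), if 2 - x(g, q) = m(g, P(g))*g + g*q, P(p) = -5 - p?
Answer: -13191993849/41966072480 ≈ -0.31435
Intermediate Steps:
m(I, o) = -26 + o*I² (m(I, o) = I²*o - 26 = o*I² - 26 = -26 + o*I²)
x(g, q) = 2 - g*q - g*(-26 + g²*(-5 - g)) (x(g, q) = 2 - ((-26 + (-5 - g)*g²)*g + g*q) = 2 - ((-26 + g²*(-5 - g))*g + g*q) = 2 - (g*(-26 + g²*(-5 - g)) + g*q) = 2 - (g*q + g*(-26 + g²*(-5 - g))) = 2 + (-g*q - g*(-26 + g²*(-5 - g))) = 2 - g*q - g*(-26 + g²*(-5 - g)))
73036/(-385328) - 434966/x(42, -45) = 73036/(-385328) - 434966/(2 + 42*(26 + 42²*(5 + 42)) - 1*42*(-45)) = 73036*(-1/385328) - 434966/(2 + 42*(26 + 1764*47) + 1890) = -18259/96332 - 434966/(2 + 42*(26 + 82908) + 1890) = -18259/96332 - 434966/(2 + 42*82934 + 1890) = -18259/96332 - 434966/(2 + 3483228 + 1890) = -18259/96332 - 434966/3485120 = -18259/96332 - 434966*1/3485120 = -18259/96332 - 217483/1742560 = -13191993849/41966072480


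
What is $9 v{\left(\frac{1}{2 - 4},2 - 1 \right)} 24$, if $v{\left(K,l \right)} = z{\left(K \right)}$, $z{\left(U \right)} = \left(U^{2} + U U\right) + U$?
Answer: $0$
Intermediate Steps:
$z{\left(U \right)} = U + 2 U^{2}$ ($z{\left(U \right)} = \left(U^{2} + U^{2}\right) + U = 2 U^{2} + U = U + 2 U^{2}$)
$v{\left(K,l \right)} = K \left(1 + 2 K\right)$
$9 v{\left(\frac{1}{2 - 4},2 - 1 \right)} 24 = 9 \frac{1 + \frac{2}{2 - 4}}{2 - 4} \cdot 24 = 9 \frac{1 + \frac{2}{-2}}{-2} \cdot 24 = 9 \left(- \frac{1 + 2 \left(- \frac{1}{2}\right)}{2}\right) 24 = 9 \left(- \frac{1 - 1}{2}\right) 24 = 9 \left(\left(- \frac{1}{2}\right) 0\right) 24 = 9 \cdot 0 \cdot 24 = 0 \cdot 24 = 0$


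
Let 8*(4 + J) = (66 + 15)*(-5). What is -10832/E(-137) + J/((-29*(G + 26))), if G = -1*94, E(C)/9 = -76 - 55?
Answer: 170370409/18599904 ≈ 9.1597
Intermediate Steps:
E(C) = -1179 (E(C) = 9*(-76 - 55) = 9*(-131) = -1179)
J = -437/8 (J = -4 + ((66 + 15)*(-5))/8 = -4 + (81*(-5))/8 = -4 + (⅛)*(-405) = -4 - 405/8 = -437/8 ≈ -54.625)
G = -94
-10832/E(-137) + J/((-29*(G + 26))) = -10832/(-1179) - 437*(-1/(29*(-94 + 26)))/8 = -10832*(-1/1179) - 437/(8*((-29*(-68)))) = 10832/1179 - 437/8/1972 = 10832/1179 - 437/8*1/1972 = 10832/1179 - 437/15776 = 170370409/18599904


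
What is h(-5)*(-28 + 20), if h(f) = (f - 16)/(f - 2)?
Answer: -24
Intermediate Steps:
h(f) = (-16 + f)/(-2 + f)
h(-5)*(-28 + 20) = ((-16 - 5)/(-2 - 5))*(-28 + 20) = (-21/(-7))*(-8) = -⅐*(-21)*(-8) = 3*(-8) = -24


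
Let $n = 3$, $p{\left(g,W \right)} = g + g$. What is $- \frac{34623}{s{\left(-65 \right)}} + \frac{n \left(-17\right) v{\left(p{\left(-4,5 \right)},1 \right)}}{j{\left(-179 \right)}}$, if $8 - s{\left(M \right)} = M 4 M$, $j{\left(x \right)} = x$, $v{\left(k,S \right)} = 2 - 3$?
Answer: $\frac{5336025}{3023668} \approx 1.7648$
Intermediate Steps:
$p{\left(g,W \right)} = 2 g$
$v{\left(k,S \right)} = -1$ ($v{\left(k,S \right)} = 2 - 3 = -1$)
$s{\left(M \right)} = 8 - 4 M^{2}$ ($s{\left(M \right)} = 8 - M 4 M = 8 - 4 M M = 8 - 4 M^{2}$)
$- \frac{34623}{s{\left(-65 \right)}} + \frac{n \left(-17\right) v{\left(p{\left(-4,5 \right)},1 \right)}}{j{\left(-179 \right)}} = - \frac{34623}{8 - 4 \left(-65\right)^{2}} + \frac{3 \left(-17\right) \left(-1\right)}{-179} = - \frac{34623}{8 - 16900} + \left(-51\right) \left(-1\right) \left(- \frac{1}{179}\right) = - \frac{34623}{8 - 16900} + 51 \left(- \frac{1}{179}\right) = - \frac{34623}{-16892} - \frac{51}{179} = \left(-34623\right) \left(- \frac{1}{16892}\right) - \frac{51}{179} = \frac{34623}{16892} - \frac{51}{179} = \frac{5336025}{3023668}$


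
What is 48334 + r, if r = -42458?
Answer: 5876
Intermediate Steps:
48334 + r = 48334 - 42458 = 5876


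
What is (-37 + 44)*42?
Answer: 294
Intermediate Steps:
(-37 + 44)*42 = 7*42 = 294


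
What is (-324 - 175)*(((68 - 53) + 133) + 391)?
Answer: -268961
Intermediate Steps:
(-324 - 175)*(((68 - 53) + 133) + 391) = -499*((15 + 133) + 391) = -499*(148 + 391) = -499*539 = -268961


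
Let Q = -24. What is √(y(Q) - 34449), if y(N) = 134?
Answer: I*√34315 ≈ 185.24*I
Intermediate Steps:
√(y(Q) - 34449) = √(134 - 34449) = √(-34315) = I*√34315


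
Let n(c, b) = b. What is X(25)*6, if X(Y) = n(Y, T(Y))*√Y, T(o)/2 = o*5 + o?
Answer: 9000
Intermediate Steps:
T(o) = 12*o (T(o) = 2*(o*5 + o) = 2*(5*o + o) = 2*(6*o) = 12*o)
X(Y) = 12*Y^(3/2) (X(Y) = (12*Y)*√Y = 12*Y^(3/2))
X(25)*6 = (12*25^(3/2))*6 = (12*125)*6 = 1500*6 = 9000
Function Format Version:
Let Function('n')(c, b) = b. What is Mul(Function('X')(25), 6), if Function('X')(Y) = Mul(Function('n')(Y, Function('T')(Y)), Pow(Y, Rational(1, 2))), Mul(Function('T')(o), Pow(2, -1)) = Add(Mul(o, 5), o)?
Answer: 9000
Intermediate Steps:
Function('T')(o) = Mul(12, o) (Function('T')(o) = Mul(2, Add(Mul(o, 5), o)) = Mul(2, Add(Mul(5, o), o)) = Mul(2, Mul(6, o)) = Mul(12, o))
Function('X')(Y) = Mul(12, Pow(Y, Rational(3, 2))) (Function('X')(Y) = Mul(Mul(12, Y), Pow(Y, Rational(1, 2))) = Mul(12, Pow(Y, Rational(3, 2))))
Mul(Function('X')(25), 6) = Mul(Mul(12, Pow(25, Rational(3, 2))), 6) = Mul(Mul(12, 125), 6) = Mul(1500, 6) = 9000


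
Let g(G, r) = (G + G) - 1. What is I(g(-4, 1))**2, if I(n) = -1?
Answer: 1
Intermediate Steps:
g(G, r) = -1 + 2*G (g(G, r) = 2*G - 1 = -1 + 2*G)
I(g(-4, 1))**2 = (-1)**2 = 1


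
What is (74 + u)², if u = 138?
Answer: 44944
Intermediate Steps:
(74 + u)² = (74 + 138)² = 212² = 44944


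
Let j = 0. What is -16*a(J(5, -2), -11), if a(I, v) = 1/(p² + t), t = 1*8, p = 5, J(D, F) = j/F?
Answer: -16/33 ≈ -0.48485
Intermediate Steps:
J(D, F) = 0 (J(D, F) = 0/F = 0)
t = 8
a(I, v) = 1/33 (a(I, v) = 1/(5² + 8) = 1/(25 + 8) = 1/33)
-16*a(J(5, -2), -11) = -16*1/33 = -16/33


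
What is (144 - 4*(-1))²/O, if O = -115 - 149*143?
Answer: -10952/10711 ≈ -1.0225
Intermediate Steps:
O = -21422 (O = -115 - 21307 = -21422)
(144 - 4*(-1))²/O = (144 - 4*(-1))²/(-21422) = (144 + 4)²*(-1/21422) = 148²*(-1/21422) = 21904*(-1/21422) = -10952/10711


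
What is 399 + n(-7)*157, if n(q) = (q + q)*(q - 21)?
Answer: 61943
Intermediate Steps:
n(q) = 2*q*(-21 + q) (n(q) = (2*q)*(-21 + q) = 2*q*(-21 + q))
399 + n(-7)*157 = 399 + (2*(-7)*(-21 - 7))*157 = 399 + (2*(-7)*(-28))*157 = 399 + 392*157 = 399 + 61544 = 61943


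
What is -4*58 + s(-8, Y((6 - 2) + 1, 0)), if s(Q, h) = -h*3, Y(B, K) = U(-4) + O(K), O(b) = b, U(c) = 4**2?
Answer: -280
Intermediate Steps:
U(c) = 16
Y(B, K) = 16 + K
s(Q, h) = -3*h
-4*58 + s(-8, Y((6 - 2) + 1, 0)) = -4*58 - 3*(16 + 0) = -232 - 3*16 = -232 - 48 = -280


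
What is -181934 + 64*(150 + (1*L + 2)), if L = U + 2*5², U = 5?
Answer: -168686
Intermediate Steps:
L = 55 (L = 5 + 2*5² = 5 + 2*25 = 5 + 50 = 55)
-181934 + 64*(150 + (1*L + 2)) = -181934 + 64*(150 + (1*55 + 2)) = -181934 + 64*(150 + (55 + 2)) = -181934 + 64*(150 + 57) = -181934 + 64*207 = -181934 + 13248 = -168686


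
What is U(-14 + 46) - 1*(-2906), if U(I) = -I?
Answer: 2874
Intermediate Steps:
U(-14 + 46) - 1*(-2906) = -(-14 + 46) - 1*(-2906) = -1*32 + 2906 = -32 + 2906 = 2874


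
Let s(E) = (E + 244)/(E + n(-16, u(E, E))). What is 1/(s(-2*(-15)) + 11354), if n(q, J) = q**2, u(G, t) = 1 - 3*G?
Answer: 143/1623759 ≈ 8.8067e-5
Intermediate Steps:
s(E) = (244 + E)/(256 + E) (s(E) = (E + 244)/(E + (-16)**2) = (244 + E)/(E + 256) = (244 + E)/(256 + E))
1/(s(-2*(-15)) + 11354) = 1/((244 - 2*(-15))/(256 - 2*(-15)) + 11354) = 1/((244 + 30)/(256 + 30) + 11354) = 1/(274/286 + 11354) = 1/((1/286)*274 + 11354) = 1/(137/143 + 11354) = 1/(1623759/143) = 143/1623759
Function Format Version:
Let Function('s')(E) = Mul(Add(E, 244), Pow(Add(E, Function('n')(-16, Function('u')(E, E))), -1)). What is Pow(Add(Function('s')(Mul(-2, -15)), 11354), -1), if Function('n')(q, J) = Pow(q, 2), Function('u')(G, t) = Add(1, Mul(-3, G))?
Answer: Rational(143, 1623759) ≈ 8.8067e-5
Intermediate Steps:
Function('s')(E) = Mul(Pow(Add(256, E), -1), Add(244, E)) (Function('s')(E) = Mul(Add(E, 244), Pow(Add(E, Pow(-16, 2)), -1)) = Mul(Add(244, E), Pow(Add(E, 256), -1)) = Mul(Add(244, E), Pow(Add(256, E), -1)) = Mul(Pow(Add(256, E), -1), Add(244, E)))
Pow(Add(Function('s')(Mul(-2, -15)), 11354), -1) = Pow(Add(Mul(Pow(Add(256, Mul(-2, -15)), -1), Add(244, Mul(-2, -15))), 11354), -1) = Pow(Add(Mul(Pow(Add(256, 30), -1), Add(244, 30)), 11354), -1) = Pow(Add(Mul(Pow(286, -1), 274), 11354), -1) = Pow(Add(Mul(Rational(1, 286), 274), 11354), -1) = Pow(Add(Rational(137, 143), 11354), -1) = Pow(Rational(1623759, 143), -1) = Rational(143, 1623759)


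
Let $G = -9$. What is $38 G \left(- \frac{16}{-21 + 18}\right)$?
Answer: $-1824$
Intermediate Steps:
$38 G \left(- \frac{16}{-21 + 18}\right) = 38 \left(-9\right) \left(- \frac{16}{-21 + 18}\right) = - 342 \left(- \frac{16}{-3}\right) = - 342 \left(\left(-16\right) \left(- \frac{1}{3}\right)\right) = \left(-342\right) \frac{16}{3} = -1824$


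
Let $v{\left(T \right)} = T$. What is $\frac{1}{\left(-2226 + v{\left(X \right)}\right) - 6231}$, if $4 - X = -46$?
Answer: $- \frac{1}{8407} \approx -0.00011895$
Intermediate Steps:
$X = 50$ ($X = 4 - -46 = 4 + 46 = 50$)
$\frac{1}{\left(-2226 + v{\left(X \right)}\right) - 6231} = \frac{1}{\left(-2226 + 50\right) - 6231} = \frac{1}{-2176 - 6231} = \frac{1}{-8407} = - \frac{1}{8407}$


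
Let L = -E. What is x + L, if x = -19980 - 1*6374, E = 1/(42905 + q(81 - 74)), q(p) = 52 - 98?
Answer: -1129506087/42859 ≈ -26354.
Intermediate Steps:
q(p) = -46
E = 1/42859 (E = 1/(42905 - 46) = 1/42859 ≈ 2.3332e-5)
x = -26354 (x = -19980 - 6374 = -26354)
L = -1/42859 (L = -1*1/42859 = -1/42859 ≈ -2.3332e-5)
x + L = -26354 - 1/42859 = -1129506087/42859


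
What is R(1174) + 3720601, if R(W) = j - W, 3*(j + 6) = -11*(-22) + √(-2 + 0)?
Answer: 11158505/3 + I*√2/3 ≈ 3.7195e+6 + 0.4714*I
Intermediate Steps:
j = 224/3 + I*√2/3 (j = -6 + (-11*(-22) + √(-2 + 0))/3 = -6 + (242 + √(-2))/3 = -6 + (242 + I*√2)/3 = -6 + (242/3 + I*√2/3) = 224/3 + I*√2/3 ≈ 74.667 + 0.4714*I)
R(W) = 224/3 - W + I*√2/3 (R(W) = (224/3 + I*√2/3) - W = 224/3 - W + I*√2/3)
R(1174) + 3720601 = (224/3 - 1*1174 + I*√2/3) + 3720601 = (224/3 - 1174 + I*√2/3) + 3720601 = (-3298/3 + I*√2/3) + 3720601 = 11158505/3 + I*√2/3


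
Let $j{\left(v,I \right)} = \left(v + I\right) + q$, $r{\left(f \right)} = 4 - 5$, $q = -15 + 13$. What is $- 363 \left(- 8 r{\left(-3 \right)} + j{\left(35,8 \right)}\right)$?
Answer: $-17787$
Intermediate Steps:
$q = -2$
$r{\left(f \right)} = -1$
$j{\left(v,I \right)} = -2 + I + v$ ($j{\left(v,I \right)} = \left(v + I\right) - 2 = \left(I + v\right) - 2 = -2 + I + v$)
$- 363 \left(- 8 r{\left(-3 \right)} + j{\left(35,8 \right)}\right) = - 363 \left(\left(-8\right) \left(-1\right) + \left(-2 + 8 + 35\right)\right) = - 363 \left(8 + 41\right) = \left(-363\right) 49 = -17787$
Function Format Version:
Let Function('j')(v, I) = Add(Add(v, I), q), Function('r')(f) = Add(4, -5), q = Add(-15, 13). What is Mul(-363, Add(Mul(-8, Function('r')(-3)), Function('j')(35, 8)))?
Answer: -17787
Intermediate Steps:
q = -2
Function('r')(f) = -1
Function('j')(v, I) = Add(-2, I, v) (Function('j')(v, I) = Add(Add(v, I), -2) = Add(Add(I, v), -2) = Add(-2, I, v))
Mul(-363, Add(Mul(-8, Function('r')(-3)), Function('j')(35, 8))) = Mul(-363, Add(Mul(-8, -1), Add(-2, 8, 35))) = Mul(-363, Add(8, 41)) = Mul(-363, 49) = -17787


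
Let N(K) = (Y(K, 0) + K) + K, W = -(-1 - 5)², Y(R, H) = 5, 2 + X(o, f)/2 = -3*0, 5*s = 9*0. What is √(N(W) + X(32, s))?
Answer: I*√71 ≈ 8.4261*I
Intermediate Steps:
s = 0 (s = (9*0)/5 = (⅕)*0 = 0)
X(o, f) = -4 (X(o, f) = -4 + 2*(-3*0) = -4 + 2*0 = -4 + 0 = -4)
W = -36 (W = -1*(-6)² = -1*36 = -36)
N(K) = 5 + 2*K (N(K) = (5 + K) + K = 5 + 2*K)
√(N(W) + X(32, s)) = √((5 + 2*(-36)) - 4) = √((5 - 72) - 4) = √(-67 - 4) = √(-71) = I*√71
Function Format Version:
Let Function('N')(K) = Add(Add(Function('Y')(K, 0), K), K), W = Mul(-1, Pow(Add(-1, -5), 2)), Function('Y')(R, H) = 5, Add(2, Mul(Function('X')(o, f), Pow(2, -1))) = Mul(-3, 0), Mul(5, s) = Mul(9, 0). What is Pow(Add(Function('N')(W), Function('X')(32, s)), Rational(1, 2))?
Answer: Mul(I, Pow(71, Rational(1, 2))) ≈ Mul(8.4261, I)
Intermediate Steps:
s = 0 (s = Mul(Rational(1, 5), Mul(9, 0)) = Mul(Rational(1, 5), 0) = 0)
Function('X')(o, f) = -4 (Function('X')(o, f) = Add(-4, Mul(2, Mul(-3, 0))) = Add(-4, Mul(2, 0)) = Add(-4, 0) = -4)
W = -36 (W = Mul(-1, Pow(-6, 2)) = Mul(-1, 36) = -36)
Function('N')(K) = Add(5, Mul(2, K)) (Function('N')(K) = Add(Add(5, K), K) = Add(5, Mul(2, K)))
Pow(Add(Function('N')(W), Function('X')(32, s)), Rational(1, 2)) = Pow(Add(Add(5, Mul(2, -36)), -4), Rational(1, 2)) = Pow(Add(Add(5, -72), -4), Rational(1, 2)) = Pow(Add(-67, -4), Rational(1, 2)) = Pow(-71, Rational(1, 2)) = Mul(I, Pow(71, Rational(1, 2)))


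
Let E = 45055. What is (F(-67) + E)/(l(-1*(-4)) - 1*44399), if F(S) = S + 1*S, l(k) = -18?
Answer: -44921/44417 ≈ -1.0113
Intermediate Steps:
F(S) = 2*S (F(S) = S + S = 2*S)
(F(-67) + E)/(l(-1*(-4)) - 1*44399) = (2*(-67) + 45055)/(-18 - 1*44399) = (-134 + 45055)/(-18 - 44399) = 44921/(-44417) = 44921*(-1/44417) = -44921/44417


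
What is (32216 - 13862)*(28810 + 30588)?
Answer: 1090190892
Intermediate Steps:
(32216 - 13862)*(28810 + 30588) = 18354*59398 = 1090190892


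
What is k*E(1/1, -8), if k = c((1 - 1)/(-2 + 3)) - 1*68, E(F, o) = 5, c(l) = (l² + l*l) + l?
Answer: -340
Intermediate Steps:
c(l) = l + 2*l² (c(l) = (l² + l²) + l = 2*l² + l = l + 2*l²)
k = -68 (k = ((1 - 1)/(-2 + 3))*(1 + 2*((1 - 1)/(-2 + 3))) - 1*68 = (0/1)*(1 + 2*(0/1)) - 68 = (0*1)*(1 + 2*(0*1)) - 68 = 0*(1 + 2*0) - 68 = 0*(1 + 0) - 68 = 0*1 - 68 = 0 - 68 = -68)
k*E(1/1, -8) = -68*5 = -340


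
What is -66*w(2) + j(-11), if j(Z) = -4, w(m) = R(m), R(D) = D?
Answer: -136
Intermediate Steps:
w(m) = m
-66*w(2) + j(-11) = -66*2 - 4 = -132 - 4 = -136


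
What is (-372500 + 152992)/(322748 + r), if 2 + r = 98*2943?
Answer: -54877/152790 ≈ -0.35917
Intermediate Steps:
r = 288412 (r = -2 + 98*2943 = -2 + 288414 = 288412)
(-372500 + 152992)/(322748 + r) = (-372500 + 152992)/(322748 + 288412) = -219508/611160 = -219508*1/611160 = -54877/152790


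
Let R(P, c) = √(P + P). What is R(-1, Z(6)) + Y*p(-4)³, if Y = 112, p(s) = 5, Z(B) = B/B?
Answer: 14000 + I*√2 ≈ 14000.0 + 1.4142*I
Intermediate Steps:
Z(B) = 1
R(P, c) = √2*√P (R(P, c) = √(2*P) = √2*√P)
R(-1, Z(6)) + Y*p(-4)³ = √2*√(-1) + 112*5³ = √2*I + 112*125 = I*√2 + 14000 = 14000 + I*√2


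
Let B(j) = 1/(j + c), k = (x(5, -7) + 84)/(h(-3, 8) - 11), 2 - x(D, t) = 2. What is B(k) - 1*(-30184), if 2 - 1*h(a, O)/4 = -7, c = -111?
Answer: 81225119/2691 ≈ 30184.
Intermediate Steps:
x(D, t) = 0 (x(D, t) = 2 - 1*2 = 2 - 2 = 0)
h(a, O) = 36 (h(a, O) = 8 - 4*(-7) = 8 + 28 = 36)
k = 84/25 (k = (0 + 84)/(36 - 11) = 84/25 ≈ 3.3600)
B(j) = 1/(-111 + j) (B(j) = 1/(j - 111) = 1/(-111 + j))
B(k) - 1*(-30184) = 1/(-111 + 84/25) - 1*(-30184) = 1/(-2691/25) + 30184 = -25/2691 + 30184 = 81225119/2691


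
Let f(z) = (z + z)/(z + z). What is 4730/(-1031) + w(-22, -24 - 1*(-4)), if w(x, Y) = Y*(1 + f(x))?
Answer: -45970/1031 ≈ -44.588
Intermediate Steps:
f(z) = 1 (f(z) = (2*z)/((2*z)) = (2*z)*(1/(2*z)) = 1)
w(x, Y) = 2*Y (w(x, Y) = Y*(1 + 1) = Y*2 = 2*Y)
4730/(-1031) + w(-22, -24 - 1*(-4)) = 4730/(-1031) + 2*(-24 - 1*(-4)) = 4730*(-1/1031) + 2*(-24 + 4) = -4730/1031 + 2*(-20) = -4730/1031 - 40 = -45970/1031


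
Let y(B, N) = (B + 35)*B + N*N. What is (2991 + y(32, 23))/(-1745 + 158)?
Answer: -1888/529 ≈ -3.5690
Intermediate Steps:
y(B, N) = N² + B*(35 + B) (y(B, N) = (35 + B)*B + N² = B*(35 + B) + N² = N² + B*(35 + B))
(2991 + y(32, 23))/(-1745 + 158) = (2991 + (32² + 23² + 35*32))/(-1745 + 158) = (2991 + (1024 + 529 + 1120))/(-1587) = (2991 + 2673)*(-1/1587) = 5664*(-1/1587) = -1888/529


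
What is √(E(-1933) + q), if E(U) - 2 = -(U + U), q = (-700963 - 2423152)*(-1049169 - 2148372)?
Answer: √9989485805083 ≈ 3.1606e+6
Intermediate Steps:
q = 9989485801215 (q = -3124115*(-3197541) = 9989485801215)
E(U) = 2 - 2*U (E(U) = 2 - (U + U) = 2 - 2*U)
√(E(-1933) + q) = √((2 - 2*(-1933)) + 9989485801215) = √((2 + 3866) + 9989485801215) = √(3868 + 9989485801215) = √9989485805083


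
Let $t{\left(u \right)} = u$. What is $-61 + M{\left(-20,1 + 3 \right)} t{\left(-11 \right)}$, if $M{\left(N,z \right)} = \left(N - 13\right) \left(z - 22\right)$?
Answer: $-6595$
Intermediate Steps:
$M{\left(N,z \right)} = \left(-22 + z\right) \left(-13 + N\right)$ ($M{\left(N,z \right)} = \left(-13 + N\right) \left(-22 + z\right) = \left(-22 + z\right) \left(-13 + N\right)$)
$-61 + M{\left(-20,1 + 3 \right)} t{\left(-11 \right)} = -61 + \left(286 - -440 - 13 \left(1 + 3\right) - 20 \left(1 + 3\right)\right) \left(-11\right) = -61 + \left(286 + 440 - 52 - 80\right) \left(-11\right) = -61 + 594 \left(-11\right) = -61 - 6534 = -6595$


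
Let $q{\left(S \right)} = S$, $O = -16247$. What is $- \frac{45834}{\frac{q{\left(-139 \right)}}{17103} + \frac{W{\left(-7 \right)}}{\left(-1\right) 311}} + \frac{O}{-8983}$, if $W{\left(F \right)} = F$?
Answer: $- \frac{84230281170677}{26427986} \approx -3.1872 \cdot 10^{6}$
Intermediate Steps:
$- \frac{45834}{\frac{q{\left(-139 \right)}}{17103} + \frac{W{\left(-7 \right)}}{\left(-1\right) 311}} + \frac{O}{-8983} = - \frac{45834}{- \frac{139}{17103} - \frac{7}{\left(-1\right) 311}} - \frac{16247}{-8983} = - \frac{45834}{\left(-139\right) \frac{1}{17103} - \frac{7}{-311}} - - \frac{16247}{8983} = - \frac{45834}{- \frac{139}{17103} - - \frac{7}{311}} + \frac{16247}{8983} = - \frac{45834}{- \frac{139}{17103} + \frac{7}{311}} + \frac{16247}{8983} = - \frac{45834}{\frac{76492}{5319033}} + \frac{16247}{8983} = \left(-45834\right) \frac{5319033}{76492} + \frac{16247}{8983} = - \frac{121896279261}{38246} + \frac{16247}{8983} = - \frac{84230281170677}{26427986}$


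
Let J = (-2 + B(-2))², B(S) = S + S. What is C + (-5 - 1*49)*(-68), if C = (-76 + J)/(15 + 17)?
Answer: 14683/4 ≈ 3670.8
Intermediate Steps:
B(S) = 2*S
J = 36 (J = (-2 + 2*(-2))² = (-2 - 4)² = (-6)² = 36)
C = -5/4 (C = (-76 + 36)/(15 + 17) = -40/32 = -40*1/32 = -5/4 ≈ -1.2500)
C + (-5 - 1*49)*(-68) = -5/4 + (-5 - 1*49)*(-68) = -5/4 + (-5 - 49)*(-68) = -5/4 - 54*(-68) = -5/4 + 3672 = 14683/4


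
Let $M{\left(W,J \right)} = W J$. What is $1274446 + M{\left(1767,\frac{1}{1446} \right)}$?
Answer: $\frac{614283561}{482} \approx 1.2744 \cdot 10^{6}$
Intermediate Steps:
$M{\left(W,J \right)} = J W$
$1274446 + M{\left(1767,\frac{1}{1446} \right)} = 1274446 + \frac{1}{1446} \cdot 1767 = 1274446 + \frac{589}{482} = \frac{614283561}{482}$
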